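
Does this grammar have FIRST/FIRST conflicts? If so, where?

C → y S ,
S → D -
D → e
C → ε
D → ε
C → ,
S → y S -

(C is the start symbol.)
No FIRST/FIRST conflicts.

FIRST sets of the non-terminals at (or reachable through a nullable prefix from) the front of some alternative:
  FIRST(D) = { 'e', ε }

Productions for C:
  C → y S ,: FIRST = { 'y' }
  C → ε: FIRST = { ε }
  C → ,: FIRST = { ',' }
Productions for S:
  S → D -: FIRST = { '-', 'e' }
  S → y S -: FIRST = { 'y' }
Productions for D:
  D → e: FIRST = { 'e' }
  D → ε: FIRST = { ε }

All alternatives of each non-terminal have pairwise disjoint FIRST sets.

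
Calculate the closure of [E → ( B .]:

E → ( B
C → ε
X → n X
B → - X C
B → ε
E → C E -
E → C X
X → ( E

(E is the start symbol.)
{ [E → ( B .] }

To compute CLOSURE, for each item [A → α.Bβ] where B is a non-terminal, add [B → .γ] for all productions B → γ; repeat for the newly added items until nothing changes.

Start with: [E → ( B .]
The dot is at the end, so nothing is added.

CLOSURE = { [E → ( B .] }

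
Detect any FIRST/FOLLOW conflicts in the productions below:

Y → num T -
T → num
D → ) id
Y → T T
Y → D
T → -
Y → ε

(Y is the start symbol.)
Nullable non-terminals: Y.
FIRST sets used below: FIRST(T) = { '-', 'num' }, FIRST(D) = { ')' }

Y: nullable alternative(s) Y → ε; FOLLOW(Y) = { $ }
  Y → num T -: FIRST \ {ε} = { 'num' } — disjoint from FOLLOW(Y)
  Y → T T: FIRST \ {ε} = { '-', 'num' } — disjoint from FOLLOW(Y)
  Y → D: FIRST \ {ε} = { ')' } — disjoint from FOLLOW(Y)
  Y → ε: FIRST \ {ε} = { } — this is the only nullable alternative, skip

D, T have no nullable alternative, so no FIRST/FOLLOW check is needed there.

No FIRST/FOLLOW conflicts found.

Answer: No FIRST/FOLLOW conflicts.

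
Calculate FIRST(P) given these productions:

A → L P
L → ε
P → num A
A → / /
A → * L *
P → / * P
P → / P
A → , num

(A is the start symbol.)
{ '/', 'num' }

To compute FIRST(P), examine every production with P on the left-hand side, reading each right-hand side left to right until a non-nullable symbol is reached.

From P → num A:
  - num is a terminal: add 'num' and stop
From P → / * P:
  - '/' is a terminal: add '/' and stop
From P → / P:
  - '/' is a terminal: add '/' and stop

Collecting: FIRST(P) = { '/', 'num' }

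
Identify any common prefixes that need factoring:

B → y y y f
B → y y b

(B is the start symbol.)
Left-factoring is needed when two productions for the same non-terminal
share a common prefix on the right-hand side.

Productions for B:
  B → y y y f
  B → y y b

Found common prefix 'y y' in productions for B

Answer: Yes, B has productions with common prefix 'y y'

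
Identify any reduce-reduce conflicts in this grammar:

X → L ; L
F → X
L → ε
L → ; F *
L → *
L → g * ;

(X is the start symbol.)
A reduce-reduce conflict occurs when an LR(0) state has two complete items [A → α .] and [B → β .] — both call for a reduction, and with no lookahead the parser cannot choose between them.

Augment with X' → X and build the canonical LR(0) collection (I0 = CLOSURE({[X' → . X]}), then GOTO on every symbol after a dot until no new states appear). It has 13 states:
  I0: { [L → . *], [L → . ; F *], [L → . g * ;], [L → .], [X → . L ; L], [X' → . X] }  — shift, reduce
  I1: { [L → * .] }  — reduce
  I2: { [F → . X], [L → . *], [L → . ; F *], [L → . g * ;], [L → .], [L → ; . F *], [X → . L ; L] }  — shift, reduce
  I3: { [X → L . ; L] }  — shift
  I4: { [X' → X .] }  — accept
  I5: { [L → g . * ;] }  — shift
  I6: { [L → g * . ;] }  — shift
  I7: { [L → g * ; .] }  — reduce
  I8: { [L → . *], [L → . ; F *], [L → . g * ;], [L → .], [X → L ; . L] }  — shift, reduce
  I9: { [X → L ; L .] }  — reduce
  I10: { [L → ; F . *] }  — shift
  I11: { [F → X .] }  — reduce
  I12: { [L → ; F * .] }  — reduce

No state contains more than one complete item.

Answer: No reduce-reduce conflicts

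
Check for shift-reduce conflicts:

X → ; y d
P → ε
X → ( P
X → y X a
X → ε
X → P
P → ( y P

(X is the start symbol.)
Yes — I0: [P → .] vs [P → . ( y P]; I1: [P → .] vs [P → . ( y P]; I5: [P → .] vs [P → . ( y P]; I12: [P → .] vs [P → . ( y P]

Augment with X' → X and build the canonical LR(0) collection (I0 = CLOSURE({[X' → . X]}), then GOTO on every symbol after a dot until no new states appear). It has 14 states:
  I0: { [P → . ( y P], [P → .], [X → . ( P], [X → . ; y d], [X → . P], [X → . y X a], [X → .], [X' → . X] }  — shift, 2 reduces
  I1: { [P → ( . y P], [P → . ( y P], [P → .], [X → ( . P] }  — shift, reduce
  I2: { [X → ; . y d] }  — shift
  I3: { [X → P .] }  — reduce
  I4: { [X' → X .] }  — accept
  I5: { [P → . ( y P], [P → .], [X → . ( P], [X → . ; y d], [X → . P], [X → . y X a], [X → .], [X → y . X a] }  — shift, 2 reduces
  I6: { [X → y X . a] }  — shift
  I7: { [X → y X a .] }  — reduce
  I8: { [X → ; y . d] }  — shift
  I9: { [X → ; y d .] }  — reduce
  I10: { [P → ( . y P] }  — shift
  I11: { [X → ( P .] }  — reduce
  I12: { [P → ( y . P], [P → . ( y P], [P → .] }  — shift, reduce
  I13: { [P → ( y P .] }  — reduce

I0 contains reduce items [P → .], [X → .] and shift items [P → . ( y P], [X → . ( P], [X → . ; y d], [X → . y X a] — shift-reduce conflict.
I1 contains reduce item [P → .] and shift items [P → . ( y P], [P → ( . y P] — shift-reduce conflict.
I5 contains reduce items [P → .], [X → .] and shift items [P → . ( y P], [X → . ( P], [X → . ; y d], [X → . y X a] — shift-reduce conflict.
I12 contains reduce item [P → .] and shift item [P → . ( y P] — shift-reduce conflict.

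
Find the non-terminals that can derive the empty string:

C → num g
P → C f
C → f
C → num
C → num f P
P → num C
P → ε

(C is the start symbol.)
{ 'P' }

A non-terminal is nullable if it can derive ε (the empty string): either it has an ε-production, or it has a production whose right-hand side consists entirely of nullable non-terminals.

ε-productions: P → ε
So P is immediately nullable.
No further non-terminal can be added: every production for the remaining non-terminals contains a terminal or a non-nullable non-terminal.
Nullable = { 'P' }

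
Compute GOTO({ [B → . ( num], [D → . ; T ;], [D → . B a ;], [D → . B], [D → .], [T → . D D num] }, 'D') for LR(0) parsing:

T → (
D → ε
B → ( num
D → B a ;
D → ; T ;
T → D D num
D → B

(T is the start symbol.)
{ [B → . ( num], [D → . ; T ;], [D → . B a ;], [D → . B], [D → .], [T → D . D num] }

GOTO(I, 'D') = CLOSURE({ [A → αX.β] : [A → α.Xβ] ∈ I, X = 'D' })

Items with dot before 'D', with the dot advanced:
  [T → . D D num] → [T → D . D num]
Closure of the advanced items:
  [T → D . D num] has the dot before D: add [D → .], [D → . B a ;], [D → . ; T ;], [D → . B]
  [D → . B a ;] has the dot before B: add [B → . ( num]

GOTO = { [B → . ( num], [D → . ; T ;], [D → . B a ;], [D → . B], [D → .], [T → D . D num] }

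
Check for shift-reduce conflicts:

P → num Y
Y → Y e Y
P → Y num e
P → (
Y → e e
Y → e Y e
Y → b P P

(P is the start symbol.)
Yes — I7: [P → num Y .] vs [Y → Y . e Y]; I9: [Y → Y e Y .] vs [Y → Y . e Y]; I11: [Y → e e .] vs [Y → . b P P]; I12: [Y → e Y e .] vs [Y → . b P P]

Augment with P' → P and build the canonical LR(0) collection (I0 = CLOSURE({[P' → . P]}), then GOTO on every symbol after a dot until no new states appear). It has 17 states:
  I0: { [P → . (], [P → . Y num e], [P → . num Y], [P' → . P], [Y → . Y e Y], [Y → . b P P], [Y → . e Y e], [Y → . e e] }  — shift
  I1: { [P → ( .] }  — reduce
  I2: { [P' → P .] }  — accept
  I3: { [P → Y . num e], [Y → Y . e Y] }  — shift
  I4: { [P → . (], [P → . Y num e], [P → . num Y], [Y → . Y e Y], [Y → . b P P], [Y → . e Y e], [Y → . e e], [Y → b . P P] }  — shift
  I5: { [Y → . Y e Y], [Y → . b P P], [Y → . e Y e], [Y → . e e], [Y → e . Y e], [Y → e . e] }  — shift
  I6: { [P → num . Y], [Y → . Y e Y], [Y → . b P P], [Y → . e Y e], [Y → . e e] }  — shift
  I7: { [P → num Y .], [Y → Y . e Y] }  — shift, reduce
  I8: { [Y → . Y e Y], [Y → . b P P], [Y → . e Y e], [Y → . e e], [Y → Y e . Y] }  — shift
  I9: { [Y → Y . e Y], [Y → Y e Y .] }  — shift, reduce
  I10: { [Y → Y . e Y], [Y → e Y . e] }  — shift
  I11: { [Y → . Y e Y], [Y → . b P P], [Y → . e Y e], [Y → . e e], [Y → e . Y e], [Y → e . e], [Y → e e .] }  — shift, reduce
  I12: { [Y → . Y e Y], [Y → . b P P], [Y → . e Y e], [Y → . e e], [Y → Y e . Y], [Y → e Y e .] }  — shift, reduce
  I13: { [P → . (], [P → . Y num e], [P → . num Y], [Y → . Y e Y], [Y → . b P P], [Y → . e Y e], [Y → . e e], [Y → b P . P] }  — shift
  I14: { [Y → b P P .] }  — reduce
  I15: { [P → Y num . e] }  — shift
  I16: { [P → Y num e .] }  — reduce

I7 contains reduce item [P → num Y .] and shift item [Y → Y . e Y] — shift-reduce conflict.
I9 contains reduce item [Y → Y e Y .] and shift item [Y → Y . e Y] — shift-reduce conflict.
I11 contains reduce item [Y → e e .] and shift items [Y → . b P P], [Y → . e Y e], [Y → . e e], [Y → e . e] — shift-reduce conflict.
I12 contains reduce item [Y → e Y e .] and shift items [Y → . b P P], [Y → . e Y e], [Y → . e e] — shift-reduce conflict.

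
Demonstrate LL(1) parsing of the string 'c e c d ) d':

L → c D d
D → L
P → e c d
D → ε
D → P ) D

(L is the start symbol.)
Stack is shown with the top on the left.

Stack          Input          Action
------------------------------------
L $            c e c d ) d $  output L → c D d
c D d $        c e c d ) d $  match 'c'
D d $          e c d ) d $    output D → P ) D
P ) D d $      e c d ) d $    output P → e c d
e c d ) D d $  e c d ) d $    match 'e'
c d ) D d $    c d ) d $      match 'c'
d ) D d $      d ) d $        match 'd'
) D d $        ) d $          match ')'
D d $          d $            output D → ε
d $            d $            match 'd'
$              $              accept

The string is accepted.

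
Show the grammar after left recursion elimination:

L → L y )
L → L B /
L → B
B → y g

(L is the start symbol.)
L → B L'
L' → y ) L'
L' → B / L'
L' → ε
B → y g

L is directly left-recursive. The standard transformation for
  A → A α₁ | ... | A α_m | β₁ | ... | β_n
is
  A  → β₁ A' | ... | β_n A'
  A' → α₁ A' | ... | α_m A' | ε

L → B becomes L → B L'
L → L y ) becomes L' → y ) L'
L → L B / becomes L' → B / L'
Add L' → ε

Productions for other non-terminals are unchanged:
  B → y g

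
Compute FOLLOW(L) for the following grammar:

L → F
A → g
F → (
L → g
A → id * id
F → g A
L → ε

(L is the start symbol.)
{ $ }

To compute FOLLOW(L), find every occurrence of L on a right-hand side N → α L β: add FIRST(β) \ {ε}, and if β is empty or nullable also add FOLLOW(N). Iterate to a fixed point.

L is the start symbol, so $ ∈ FOLLOW(L).
L does not occur on any right-hand side.

Taking the union: FOLLOW(L) = { $ }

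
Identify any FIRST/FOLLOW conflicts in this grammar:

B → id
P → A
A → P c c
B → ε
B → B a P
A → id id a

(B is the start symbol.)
Nullable non-terminals: B.
FIRST sets used below: FIRST(B) = { 'a', 'id', ε }

B: nullable alternative(s) B → ε; FOLLOW(B) = { $, 'a' }
  B → id: FIRST \ {ε} = { 'id' } — disjoint from FOLLOW(B)
  B → ε: FIRST \ {ε} = { } — this is the only nullable alternative, skip
  B → B a P: FIRST \ {ε} = { 'a', 'id' } — overlaps FOLLOW(B) on { 'a' }: CONFLICT

A, P have no nullable alternative, so no FIRST/FOLLOW check is needed there.

So the grammar has 1 FIRST/FOLLOW conflict (marked CONFLICT above).

Answer: Yes. B → B a P with FOLLOW(B) on { 'a' }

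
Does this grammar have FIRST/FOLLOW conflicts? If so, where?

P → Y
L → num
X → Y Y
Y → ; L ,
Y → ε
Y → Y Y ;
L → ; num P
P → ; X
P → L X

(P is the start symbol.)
Yes. P → ';' X with FOLLOW(P) on { ';' }; P → L X with FOLLOW(P) on { ';' }; Y → ';' L ',' with FOLLOW(Y) on { ';' }; Y → Y Y ';' with FOLLOW(Y) on { ';' }

Nullable non-terminals: P, X, Y.
FIRST sets used below: FIRST(Y) = { ';', ε }, FIRST(L) = { ';', 'num' }

P: nullable alternative(s) P → Y; FOLLOW(P) = { $, ',', ';' }
  P → Y: FIRST \ {ε} = { ';' } — this is the only nullable alternative, skip
  P → ; X: FIRST \ {ε} = { ';' } — overlaps FOLLOW(P) on { ';' }: CONFLICT
  P → L X: FIRST \ {ε} = { ';', 'num' } — overlaps FOLLOW(P) on { ';' }: CONFLICT
X has a nullable alternative but only one production, so nothing to check.

Y: nullable alternative(s) Y → ε; FOLLOW(Y) = { $, ',', ';' }
  Y → ; L ,: FIRST \ {ε} = { ';' } — overlaps FOLLOW(Y) on { ';' }: CONFLICT
  Y → ε: FIRST \ {ε} = { } — this is the only nullable alternative, skip
  Y → Y Y ;: FIRST \ {ε} = { ';' } — overlaps FOLLOW(Y) on { ';' }: CONFLICT

L has no nullable alternative, so no FIRST/FOLLOW check is needed there.

So the grammar has 4 FIRST/FOLLOW conflicts (marked CONFLICT above).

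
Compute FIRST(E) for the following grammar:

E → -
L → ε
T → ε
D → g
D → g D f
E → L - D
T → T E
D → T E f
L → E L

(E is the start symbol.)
{ '-' }

FIRST sets of the other non-terminals involved (by the same procedure, iterated to a fixed point):
  FIRST(L) = { '-', ε }

From E → -:
  - '-' is a terminal: add '-' and stop
From E → L - D:
  - L is a non-terminal: add FIRST(L) \ {ε} = { '-' }
    L is nullable, so continue to the next symbol
  - '-' is a terminal: add '-' and stop

Collecting: FIRST(E) = { '-' }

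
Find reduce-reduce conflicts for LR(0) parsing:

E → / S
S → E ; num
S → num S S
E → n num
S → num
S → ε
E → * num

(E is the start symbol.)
Augment with E' → E and build the canonical LR(0) collection (I0 = CLOSURE({[E' → . E]}), then GOTO on every symbol after a dot until no new states appear). It has 14 states:
  I0: { [E → . * num], [E → . / S], [E → . n num], [E' → . E] }  — shift
  I1: { [E → * . num] }  — shift
  I2: { [E → . * num], [E → . / S], [E → . n num], [E → / . S], [S → . E ; num], [S → . num S S], [S → . num], [S → .] }  — shift, reduce
  I3: { [E' → E .] }  — accept
  I4: { [E → n . num] }  — shift
  I5: { [E → n num .] }  — reduce
  I6: { [S → E . ; num] }  — shift
  I7: { [E → / S .] }  — reduce
  I8: { [E → . * num], [E → . / S], [E → . n num], [S → . E ; num], [S → . num S S], [S → . num], [S → .], [S → num . S S], [S → num .] }  — shift, 2 reduces
  I9: { [E → . * num], [E → . / S], [E → . n num], [S → . E ; num], [S → . num S S], [S → . num], [S → .], [S → num S . S] }  — shift, reduce
  I10: { [S → num S S .] }  — reduce
  I11: { [S → E ; . num] }  — shift
  I12: { [S → E ; num .] }  — reduce
  I13: { [E → * num .] }  — reduce

I8 contains complete items [S → .], [S → num .] — reduce-reduce conflict.

Answer: Yes — I8: [S → .] vs [S → num .]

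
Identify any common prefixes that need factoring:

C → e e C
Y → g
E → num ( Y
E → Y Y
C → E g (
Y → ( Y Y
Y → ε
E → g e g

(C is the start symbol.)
No, left-factoring is not needed

Left-factoring is needed when two productions for the same non-terminal
share a common prefix on the right-hand side.

Productions for C:
  C → e e C
  C → E g (
Productions for Y:
  Y → g
  Y → ( Y Y
  Y → ε
Productions for E:
  E → num ( Y
  E → Y Y
  E → g e g

No common prefixes found.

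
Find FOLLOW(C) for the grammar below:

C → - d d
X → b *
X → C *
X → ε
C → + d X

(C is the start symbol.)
{ $, '*' }

To compute FOLLOW(C), find every occurrence of C on a right-hand side N → α C β: add FIRST(β) \ {ε}, and if β is empty or nullable also add FOLLOW(N). Iterate to a fixed point.

C is the start symbol, so $ ∈ FOLLOW(C).
In X → C *: C is followed by '*', add FIRST('*') \ {ε} = { '*' }

Taking the union: FOLLOW(C) = { $, '*' }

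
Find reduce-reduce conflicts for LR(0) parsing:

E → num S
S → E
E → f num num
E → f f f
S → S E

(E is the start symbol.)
Augment with E' → E and build the canonical LR(0) collection (I0 = CLOSURE({[E' → . E]}), then GOTO on every symbol after a dot until no new states appear). It has 11 states:
  I0: { [E → . f f f], [E → . f num num], [E → . num S], [E' → . E] }  — shift
  I1: { [E' → E .] }  — accept
  I2: { [E → f . f f], [E → f . num num] }  — shift
  I3: { [E → . f f f], [E → . f num num], [E → . num S], [E → num . S], [S → . E], [S → . S E] }  — shift
  I4: { [S → E .] }  — reduce
  I5: { [E → . f f f], [E → . f num num], [E → . num S], [E → num S .], [S → S . E] }  — shift, reduce
  I6: { [S → S E .] }  — reduce
  I7: { [E → f f . f] }  — shift
  I8: { [E → f num . num] }  — shift
  I9: { [E → f num num .] }  — reduce
  I10: { [E → f f f .] }  — reduce

No state contains more than one complete item.

Answer: No reduce-reduce conflicts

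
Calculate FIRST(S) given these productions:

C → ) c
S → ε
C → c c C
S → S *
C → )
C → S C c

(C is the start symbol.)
{ '*', ε }

To compute FIRST(S), examine every production with S on the left-hand side, reading each right-hand side left to right until a non-nullable symbol is reached.

From S → ε:
  - ε-production, so ε ∈ FIRST(S)
From S → S *:
  - S is the symbol being defined: contributes nothing new
    S is nullable, so continue to the next symbol
  - '*' is a terminal: add '*' and stop

Collecting: FIRST(S) = { '*', ε }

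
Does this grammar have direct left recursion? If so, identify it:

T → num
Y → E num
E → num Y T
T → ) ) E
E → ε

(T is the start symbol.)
Direct left recursion occurs when N → N α for some non-terminal N (the right-hand side begins with the left-hand side itself).

T → num: starts with num
Y → E num: starts with E
E → num Y T: starts with num
T → ) ) E: starts with ')'
E → ε: starts with ε

No direct left recursion found.

Answer: No direct left recursion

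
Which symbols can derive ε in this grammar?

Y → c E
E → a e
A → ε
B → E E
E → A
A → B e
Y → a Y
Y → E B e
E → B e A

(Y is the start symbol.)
{ 'A', 'B', 'E' }

ε-productions: A → ε
So A is immediately nullable.
E → A: every symbol on the right is nullable, so E is nullable too.
B → E E: every symbol on the right is nullable, so B is nullable too.
No further non-terminal can be added: every production for the remaining non-terminals contains a terminal or a non-nullable non-terminal.
Nullable = { 'A', 'B', 'E' }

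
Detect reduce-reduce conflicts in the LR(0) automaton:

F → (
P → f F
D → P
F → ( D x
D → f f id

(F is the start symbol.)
A reduce-reduce conflict occurs when an LR(0) state has two complete items [A → α .] and [B → β .] — both call for a reduction, and with no lookahead the parser cannot choose between them.

Augment with F' → F and build the canonical LR(0) collection (I0 = CLOSURE({[F' → . F]}), then GOTO on every symbol after a dot until no new states appear). It has 10 states:
  I0: { [F → . ( D x], [F → . (], [F' → . F] }  — shift
  I1: { [D → . P], [D → . f f id], [F → ( . D x], [F → ( .], [P → . f F] }  — shift, reduce
  I2: { [F' → F .] }  — accept
  I3: { [F → ( D . x] }  — shift
  I4: { [D → P .] }  — reduce
  I5: { [D → f . f id], [F → . ( D x], [F → . (], [P → f . F] }  — shift
  I6: { [P → f F .] }  — reduce
  I7: { [D → f f . id] }  — shift
  I8: { [D → f f id .] }  — reduce
  I9: { [F → ( D x .] }  — reduce

No state contains more than one complete item.

Answer: No reduce-reduce conflicts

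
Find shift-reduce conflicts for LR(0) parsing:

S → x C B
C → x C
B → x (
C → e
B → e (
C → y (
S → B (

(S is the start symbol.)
A shift-reduce conflict occurs when an LR(0) state has both:
  - a complete (reduce) item [A → α .] (dot at the end), and
  - a shift item [B → β . c γ] (dot before a terminal).

Augment with S' → S and build the canonical LR(0) collection (I0 = CLOSURE({[S' → . S]}), then GOTO on every symbol after a dot until no new states appear). It has 16 states:
  I0: { [B → . e (], [B → . x (], [S → . B (], [S → . x C B], [S' → . S] }  — shift
  I1: { [S → B . (] }  — shift
  I2: { [S' → S .] }  — accept
  I3: { [B → e . (] }  — shift
  I4: { [B → x . (], [C → . e], [C → . x C], [C → . y (], [S → x . C B] }  — shift
  I5: { [B → x ( .] }  — reduce
  I6: { [B → . e (], [B → . x (], [S → x C . B] }  — shift
  I7: { [C → e .] }  — reduce
  I8: { [C → . e], [C → . x C], [C → . y (], [C → x . C] }  — shift
  I9: { [C → y . (] }  — shift
  I10: { [C → y ( .] }  — reduce
  I11: { [C → x C .] }  — reduce
  I12: { [S → x C B .] }  — reduce
  I13: { [B → x . (] }  — shift
  I14: { [B → e ( .] }  — reduce
  I15: { [S → B ( .] }  — reduce

No state contains both a complete item and a shift item.

Answer: No shift-reduce conflicts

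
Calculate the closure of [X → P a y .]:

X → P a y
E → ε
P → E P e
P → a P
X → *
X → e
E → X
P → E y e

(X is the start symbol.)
Start with: [X → P a y .]
The dot is at the end, so nothing is added.

CLOSURE = { [X → P a y .] }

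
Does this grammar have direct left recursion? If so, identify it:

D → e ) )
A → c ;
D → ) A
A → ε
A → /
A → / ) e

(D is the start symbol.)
Direct left recursion occurs when N → N α for some non-terminal N (the right-hand side begins with the left-hand side itself).

D → e ) ): starts with e
A → c ;: starts with c
D → ) A: starts with ')'
A → ε: starts with ε
A → /: starts with '/'
A → / ) e: starts with '/'

No direct left recursion found.

Answer: No direct left recursion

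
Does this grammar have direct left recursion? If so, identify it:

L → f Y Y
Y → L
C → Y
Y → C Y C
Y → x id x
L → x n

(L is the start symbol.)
No direct left recursion

Direct left recursion occurs when N → N α for some non-terminal N (the right-hand side begins with the left-hand side itself).

L → f Y Y: starts with f
Y → L: starts with L
C → Y: starts with Y
Y → C Y C: starts with C
Y → x id x: starts with x
L → x n: starts with x

No direct left recursion found.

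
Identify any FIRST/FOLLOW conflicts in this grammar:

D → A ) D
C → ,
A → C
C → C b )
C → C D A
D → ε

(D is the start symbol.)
Yes. D → A ')' D with FOLLOW(D) on { ',' }

Nullable non-terminals: D.
FIRST sets used below: FIRST(A) = { ',' }

D: nullable alternative(s) D → ε; FOLLOW(D) = { $, ',' }
  D → A ) D: FIRST \ {ε} = { ',' } — overlaps FOLLOW(D) on { ',' }: CONFLICT
  D → ε: FIRST \ {ε} = { } — this is the only nullable alternative, skip

A, C have no nullable alternative, so no FIRST/FOLLOW check is needed there.

So the grammar has 1 FIRST/FOLLOW conflict (marked CONFLICT above).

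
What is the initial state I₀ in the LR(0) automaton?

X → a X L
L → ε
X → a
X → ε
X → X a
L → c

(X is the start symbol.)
First, augment the grammar with X' → X
I₀ = CLOSURE({ [X' → . X] }):
  [X' → . X] has the dot before X: add [X → . a X L], [X → . a], [X → .], [X → . X a]
No further items can be added.

I₀ = { [X → . X a], [X → . a X L], [X → . a], [X → .], [X' → . X] }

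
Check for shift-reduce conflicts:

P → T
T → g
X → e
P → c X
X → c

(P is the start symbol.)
No shift-reduce conflicts

A shift-reduce conflict occurs when an LR(0) state has both:
  - a complete (reduce) item [A → α .] (dot at the end), and
  - a shift item [B → β . c γ] (dot before a terminal).

Augment with P' → P and build the canonical LR(0) collection (I0 = CLOSURE({[P' → . P]}), then GOTO on every symbol after a dot until no new states appear). It has 8 states:
  I0: { [P → . T], [P → . c X], [P' → . P], [T → . g] }  — shift
  I1: { [P' → P .] }  — accept
  I2: { [P → T .] }  — reduce
  I3: { [P → c . X], [X → . c], [X → . e] }  — shift
  I4: { [T → g .] }  — reduce
  I5: { [P → c X .] }  — reduce
  I6: { [X → c .] }  — reduce
  I7: { [X → e .] }  — reduce

No state contains both a complete item and a shift item.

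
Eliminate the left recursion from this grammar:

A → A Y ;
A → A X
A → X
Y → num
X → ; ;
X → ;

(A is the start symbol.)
A → X A'
A' → Y ; A'
A' → X A'
A' → ε
Y → num
X → ; ;
X → ;

A is directly left-recursive. The standard transformation for
  A → A α₁ | ... | A α_m | β₁ | ... | β_n
is
  A  → β₁ A' | ... | β_n A'
  A' → α₁ A' | ... | α_m A' | ε

A → X becomes A → X A'
A → A Y ; becomes A' → Y ; A'
A → A X becomes A' → X A'
Add A' → ε

Productions for other non-terminals are unchanged:
  Y → num
  X → ; ;
  X → ;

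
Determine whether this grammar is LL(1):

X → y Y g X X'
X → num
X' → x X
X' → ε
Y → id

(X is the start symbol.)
No. Predict set conflict for X': { 'x' }

A grammar is LL(1) if for each non-terminal N with multiple productions, the predict sets of those productions are pairwise disjoint, where PREDICT(N → α) = (FIRST(α) \ {ε}) ∪ (FOLLOW(N) if α ⇒* ε).

Relevant sets:
  FOLLOW(X') = { $, 'x' }

For X:
  PREDICT(X → y Y g X X') = { 'y' }
  PREDICT(X → num) = { 'num' }
For X':
  PREDICT(X' → x X) = { 'x' }
  PREDICT(X' → ε) = { $, 'x' }
Y has a single production, so nothing to check there.

Conflict found: Predict set conflict for X': { 'x' }
The grammar is NOT LL(1).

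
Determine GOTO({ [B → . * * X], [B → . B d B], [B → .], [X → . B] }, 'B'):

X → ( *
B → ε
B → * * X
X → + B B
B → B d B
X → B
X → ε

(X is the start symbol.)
GOTO(I, 'B') = CLOSURE({ [A → αX.β] : [A → α.Xβ] ∈ I, X = 'B' })

Items with dot before 'B', with the dot advanced:
  [B → . B d B] → [B → B . d B]
  [X → . B] → [X → B .]
Closure adds nothing (no advanced item has the dot before a non-terminal).

GOTO = { [B → B . d B], [X → B .] }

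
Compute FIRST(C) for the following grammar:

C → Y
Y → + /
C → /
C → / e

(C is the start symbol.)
{ '+', '/' }

To compute FIRST(C), examine every production with C on the left-hand side, reading each right-hand side left to right until a non-nullable symbol is reached.

FIRST sets of the other non-terminals involved (by the same procedure, iterated to a fixed point):
  FIRST(Y) = { '+' }

From C → Y:
  - Y is a non-terminal: add FIRST(Y) \ {ε} = { '+' }
    Y is not nullable, so stop
From C → /:
  - '/' is a terminal: add '/' and stop
From C → / e:
  - '/' is a terminal: add '/' and stop

Collecting: FIRST(C) = { '+', '/' }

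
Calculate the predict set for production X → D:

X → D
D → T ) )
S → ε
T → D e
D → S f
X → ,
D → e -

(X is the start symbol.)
PREDICT(X → D) = (FIRST(RHS) \ {ε}) ∪ (FOLLOW(X) if ε ∈ FIRST(RHS), i.e. RHS ⇒* ε)
FIRST(D) = { 'e', 'f' }
FIRST(D) = { 'e', 'f' }
ε ∉ FIRST(D), so FOLLOW(X) is not added.
PREDICT(X → D) = { 'e', 'f' }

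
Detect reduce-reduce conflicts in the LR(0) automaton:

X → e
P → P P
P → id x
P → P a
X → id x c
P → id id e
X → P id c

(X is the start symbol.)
Augment with X' → X and build the canonical LR(0) collection (I0 = CLOSURE({[X' → . X]}), then GOTO on every symbol after a dot until no new states appear). It has 15 states:
  I0: { [P → . P P], [P → . P a], [P → . id id e], [P → . id x], [X → . P id c], [X → . e], [X → . id x c], [X' → . X] }  — shift
  I1: { [P → . P P], [P → . P a], [P → . id id e], [P → . id x], [P → P . P], [P → P . a], [X → P . id c] }  — shift
  I2: { [X' → X .] }  — accept
  I3: { [X → e .] }  — reduce
  I4: { [P → id . id e], [P → id . x], [X → id . x c] }  — shift
  I5: { [P → id id . e] }  — shift
  I6: { [P → id x .], [X → id x . c] }  — shift, reduce
  I7: { [X → id x c .] }  — reduce
  I8: { [P → id id e .] }  — reduce
  I9: { [P → . P P], [P → . P a], [P → . id id e], [P → . id x], [P → P . P], [P → P . a], [P → P P .] }  — shift, reduce
  I10: { [P → P a .] }  — reduce
  I11: { [P → id . id e], [P → id . x], [X → P id . c] }  — shift
  I12: { [X → P id c .] }  — reduce
  I13: { [P → id x .] }  — reduce
  I14: { [P → id . id e], [P → id . x] }  — shift

No state contains more than one complete item.

Answer: No reduce-reduce conflicts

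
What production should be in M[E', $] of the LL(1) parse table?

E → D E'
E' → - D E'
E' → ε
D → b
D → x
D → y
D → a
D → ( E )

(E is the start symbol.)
To find M[E', $], we find productions for E' where $ is in the predict set (PREDICT(N → α) = (FIRST(α) \ {ε}) ∪ (FOLLOW(N) if α ⇒* ε)).

Relevant sets:
  FOLLOW(E') = { $, ')' }

E' → - D E': PREDICT = { '-' }
E' → ε: PREDICT = { $, ')' }
  $ is in predict set, so this production goes in M[E', $]

M[E', $] = E' → ε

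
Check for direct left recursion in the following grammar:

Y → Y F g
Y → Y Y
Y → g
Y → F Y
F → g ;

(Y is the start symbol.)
Yes, Y is left-recursive

Direct left recursion occurs when N → N α for some non-terminal N (the right-hand side begins with the left-hand side itself).

Y → Y F g: LEFT RECURSIVE (starts with Y)
Y → Y Y: LEFT RECURSIVE (starts with Y)
Y → g: starts with g
Y → F Y: starts with F
F → g ;: starts with g

The grammar has direct left recursion on: Y.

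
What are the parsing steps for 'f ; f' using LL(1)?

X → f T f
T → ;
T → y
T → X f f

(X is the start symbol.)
Stack is shown with the top on the left.

Stack    Input    Action
------------------------
X $      f ; f $  output X → f T f
f T f $  f ; f $  match 'f'
T f $    ; f $    output T → ;
; f $    ; f $    match ';'
f $      f $      match 'f'
$        $        accept

The string is accepted.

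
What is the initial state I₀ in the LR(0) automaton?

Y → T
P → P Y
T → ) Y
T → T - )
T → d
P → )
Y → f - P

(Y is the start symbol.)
First, augment the grammar with Y' → Y
I₀ = CLOSURE({ [Y' → . Y] }):
  [Y' → . Y] has the dot before Y: add [Y → . T], [Y → . f - P]
  [Y → . T] has the dot before T: add [T → . ) Y], [T → . T - )], [T → . d]
No further items can be added.

I₀ = { [T → . ) Y], [T → . T - )], [T → . d], [Y → . T], [Y → . f - P], [Y' → . Y] }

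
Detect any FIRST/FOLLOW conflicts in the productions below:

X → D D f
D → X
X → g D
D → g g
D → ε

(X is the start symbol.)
Yes. D → X with FOLLOW(D) on { 'f', 'g' }; D → g g with FOLLOW(D) on { 'g' }

A FIRST/FOLLOW conflict occurs when a non-terminal N has a nullable alternative N → β (β ⇒* ε) and another alternative N → α with FIRST(α) ∩ FOLLOW(N) ≠ ∅: on such a lookahead the parser cannot decide between expanding α and letting N vanish via β.

Nullable non-terminals: D.
FIRST sets used below: FIRST(X) = { 'f', 'g' }

D: nullable alternative(s) D → ε; FOLLOW(D) = { $, 'f', 'g' }
  D → X: FIRST \ {ε} = { 'f', 'g' } — overlaps FOLLOW(D) on { 'f', 'g' }: CONFLICT
  D → g g: FIRST \ {ε} = { 'g' } — overlaps FOLLOW(D) on { 'g' }: CONFLICT
  D → ε: FIRST \ {ε} = { } — this is the only nullable alternative, skip

X has no nullable alternative, so no FIRST/FOLLOW check is needed there.

So the grammar has 2 FIRST/FOLLOW conflicts (marked CONFLICT above).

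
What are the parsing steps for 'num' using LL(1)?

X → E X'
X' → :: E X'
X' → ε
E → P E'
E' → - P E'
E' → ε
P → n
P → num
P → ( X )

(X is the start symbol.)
Stack is shown with the top on the left.

Stack        Input  Action
--------------------------
X $          num $  output X → E X'
E X' $       num $  output E → P E'
P E' X' $    num $  output P → num
num E' X' $  num $  match 'num'
E' X' $      $      output E' → ε
X' $         $      output X' → ε
$            $      accept

The string is accepted.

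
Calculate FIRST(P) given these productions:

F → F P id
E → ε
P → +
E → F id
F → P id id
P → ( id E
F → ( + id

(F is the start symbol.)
From P → +:
  - '+' is a terminal: add '+' and stop
From P → ( id E:
  - '(' is a terminal: add '(' and stop

Collecting: FIRST(P) = { '(', '+' }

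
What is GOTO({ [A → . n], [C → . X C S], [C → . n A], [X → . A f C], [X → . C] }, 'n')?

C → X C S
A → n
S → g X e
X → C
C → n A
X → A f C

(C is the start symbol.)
{ [A → . n], [A → n .], [C → n . A] }

GOTO(I, 'n') = CLOSURE({ [A → αX.β] : [A → α.Xβ] ∈ I, X = 'n' })

Items with dot before 'n', with the dot advanced:
  [A → . n] → [A → n .]
  [C → . n A] → [C → n . A]
Closure of the advanced items:
  [C → n . A] has the dot before A: add [A → . n]

GOTO = { [A → . n], [A → n .], [C → n . A] }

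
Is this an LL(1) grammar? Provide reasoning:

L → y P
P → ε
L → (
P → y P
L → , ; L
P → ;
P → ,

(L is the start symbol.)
Relevant sets:
  FOLLOW(P) = { $ }

For L:
  PREDICT(L → y P) = { 'y' }
  PREDICT(L → '(') = { '(' }
  PREDICT(L → ',' ';' L) = { ',' }
For P:
  PREDICT(P → ε) = { $ }
  PREDICT(P → y P) = { 'y' }
  PREDICT(P → ';') = { ';' }
  PREDICT(P → ',') = { ',' }

All predict sets are disjoint. The grammar IS LL(1).

Answer: Yes, the grammar is LL(1).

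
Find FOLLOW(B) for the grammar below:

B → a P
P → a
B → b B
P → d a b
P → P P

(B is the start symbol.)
{ $ }

B is the start symbol, so $ ∈ FOLLOW(B).
In B → b B: B is at the end; this adds FOLLOW(B) to itself — nothing new

Taking the union: FOLLOW(B) = { $ }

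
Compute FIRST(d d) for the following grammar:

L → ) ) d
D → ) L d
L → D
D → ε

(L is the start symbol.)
{ 'd' }

To compute FIRST(d d), process the symbols left to right:
Symbol d is a terminal. Add 'd' and stop.
FIRST(d d) = { 'd' }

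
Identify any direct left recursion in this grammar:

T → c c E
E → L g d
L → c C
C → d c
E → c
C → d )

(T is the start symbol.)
No direct left recursion

T → c c E: starts with c
E → L g d: starts with L
L → c C: starts with c
C → d c: starts with d
E → c: starts with c
C → d ): starts with d

No direct left recursion found.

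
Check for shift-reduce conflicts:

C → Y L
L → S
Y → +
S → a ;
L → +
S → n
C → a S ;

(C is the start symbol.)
Augment with C' → C and build the canonical LR(0) collection (I0 = CLOSURE({[C' → . C]}), then GOTO on every symbol after a dot until no new states appear). It has 13 states:
  I0: { [C → . Y L], [C → . a S ;], [C' → . C], [Y → . +] }  — shift
  I1: { [Y → + .] }  — reduce
  I2: { [C' → C .] }  — accept
  I3: { [C → Y . L], [L → . +], [L → . S], [S → . a ;], [S → . n] }  — shift
  I4: { [C → a . S ;], [S → . a ;], [S → . n] }  — shift
  I5: { [C → a S . ;] }  — shift
  I6: { [S → a . ;] }  — shift
  I7: { [S → n .] }  — reduce
  I8: { [S → a ; .] }  — reduce
  I9: { [C → a S ; .] }  — reduce
  I10: { [L → + .] }  — reduce
  I11: { [C → Y L .] }  — reduce
  I12: { [L → S .] }  — reduce

No state contains both a complete item and a shift item.

Answer: No shift-reduce conflicts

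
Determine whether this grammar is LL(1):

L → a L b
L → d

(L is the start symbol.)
A grammar is LL(1) if for each non-terminal N with multiple productions, the predict sets of those productions are pairwise disjoint, where PREDICT(N → α) = (FIRST(α) \ {ε}) ∪ (FOLLOW(N) if α ⇒* ε).

For L:
  PREDICT(L → a L b) = { 'a' }
  PREDICT(L → d) = { 'd' }

All predict sets are disjoint. The grammar IS LL(1).

Answer: Yes, the grammar is LL(1).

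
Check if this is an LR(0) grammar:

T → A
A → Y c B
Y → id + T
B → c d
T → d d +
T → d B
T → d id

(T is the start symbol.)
Yes, the grammar is LR(0)

A grammar is LR(0) if no state in the canonical LR(0) collection has:
  - both a shift item (dot before a terminal) and a complete item (shift-reduce conflict), or
  - two or more complete items (reduce-reduce conflict; the accept item [T' → T .] counts as a complete item here).

Augment with T' → T and build the canonical LR(0) collection (I0 = CLOSURE({[T' → . T]}), then GOTO on every symbol after a dot until no new states appear). It has 16 states:
  I0: { [A → . Y c B], [T → . A], [T → . d B], [T → . d d +], [T → . d id], [T' → . T], [Y → . id + T] }  — shift
  I1: { [T → A .] }  — reduce
  I2: { [T' → T .] }  — accept
  I3: { [A → Y . c B] }  — shift
  I4: { [B → . c d], [T → d . B], [T → d . d +], [T → d . id] }  — shift
  I5: { [Y → id . + T] }  — shift
  I6: { [A → . Y c B], [T → . A], [T → . d B], [T → . d d +], [T → . d id], [Y → . id + T], [Y → id + . T] }  — shift
  I7: { [Y → id + T .] }  — reduce
  I8: { [T → d B .] }  — reduce
  I9: { [B → c . d] }  — shift
  I10: { [T → d d . +] }  — shift
  I11: { [T → d id .] }  — reduce
  I12: { [T → d d + .] }  — reduce
  I13: { [B → c d .] }  — reduce
  I14: { [A → Y c . B], [B → . c d] }  — shift
  I15: { [A → Y c B .] }  — reduce

Every state is either a pure shift/goto state or contains exactly one complete item and nothing to shift — no conflicts. The grammar is LR(0).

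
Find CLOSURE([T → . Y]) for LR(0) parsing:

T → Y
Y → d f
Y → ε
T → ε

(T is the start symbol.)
{ [T → . Y], [Y → . d f], [Y → .] }

Start with: [T → . Y]
  [T → . Y] has the dot before Y: add [Y → . d f], [Y → .]
No further items can be added.

CLOSURE = { [T → . Y], [Y → . d f], [Y → .] }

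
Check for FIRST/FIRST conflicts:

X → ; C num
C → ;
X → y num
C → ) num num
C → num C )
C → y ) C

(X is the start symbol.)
No FIRST/FIRST conflicts.

A FIRST/FIRST conflict occurs when two productions N → α and N → β for the same non-terminal have FIRST(α) ∩ FIRST(β) ≠ ∅ (with ε ∈ FIRST of a nullable right-hand side, so two nullable alternatives also conflict).

Productions for X:
  X → ; C num: FIRST = { ';' }
  X → y num: FIRST = { 'y' }
Productions for C:
  C → ;: FIRST = { ';' }
  C → ) num num: FIRST = { ')' }
  C → num C ): FIRST = { 'num' }
  C → y ) C: FIRST = { 'y' }

All alternatives of each non-terminal have pairwise disjoint FIRST sets.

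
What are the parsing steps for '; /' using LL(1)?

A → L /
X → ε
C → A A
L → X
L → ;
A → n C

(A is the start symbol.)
LL(1) parsing maintains a stack (initially the start symbol over $) and the input. At each step: if the stack top is a terminal, match it against the current input token; if it is a non-terminal N, replace it with the RHS of M[N, lookahead] (the unique production whose predict set contains the lookahead).

Stack is shown with the top on the left.

Stack  Input  Action
--------------------
A $    ; / $  output A → L /
L / $  ; / $  output L → ;
; / $  ; / $  match ';'
/ $    / $    match '/'
$      $      accept

The string is accepted.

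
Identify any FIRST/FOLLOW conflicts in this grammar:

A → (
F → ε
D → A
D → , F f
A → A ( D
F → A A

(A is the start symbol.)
A FIRST/FOLLOW conflict occurs when a non-terminal N has a nullable alternative N → β (β ⇒* ε) and another alternative N → α with FIRST(α) ∩ FOLLOW(N) ≠ ∅: on such a lookahead the parser cannot decide between expanding α and letting N vanish via β.

Nullable non-terminals: F.
FIRST sets used below: FIRST(A) = { '(' }

F: nullable alternative(s) F → ε; FOLLOW(F) = { 'f' }
  F → ε: FIRST \ {ε} = { } — this is the only nullable alternative, skip
  F → A A: FIRST \ {ε} = { '(' } — disjoint from FOLLOW(F)

A, D have no nullable alternative, so no FIRST/FOLLOW check is needed there.

No FIRST/FOLLOW conflicts found.

Answer: No FIRST/FOLLOW conflicts.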